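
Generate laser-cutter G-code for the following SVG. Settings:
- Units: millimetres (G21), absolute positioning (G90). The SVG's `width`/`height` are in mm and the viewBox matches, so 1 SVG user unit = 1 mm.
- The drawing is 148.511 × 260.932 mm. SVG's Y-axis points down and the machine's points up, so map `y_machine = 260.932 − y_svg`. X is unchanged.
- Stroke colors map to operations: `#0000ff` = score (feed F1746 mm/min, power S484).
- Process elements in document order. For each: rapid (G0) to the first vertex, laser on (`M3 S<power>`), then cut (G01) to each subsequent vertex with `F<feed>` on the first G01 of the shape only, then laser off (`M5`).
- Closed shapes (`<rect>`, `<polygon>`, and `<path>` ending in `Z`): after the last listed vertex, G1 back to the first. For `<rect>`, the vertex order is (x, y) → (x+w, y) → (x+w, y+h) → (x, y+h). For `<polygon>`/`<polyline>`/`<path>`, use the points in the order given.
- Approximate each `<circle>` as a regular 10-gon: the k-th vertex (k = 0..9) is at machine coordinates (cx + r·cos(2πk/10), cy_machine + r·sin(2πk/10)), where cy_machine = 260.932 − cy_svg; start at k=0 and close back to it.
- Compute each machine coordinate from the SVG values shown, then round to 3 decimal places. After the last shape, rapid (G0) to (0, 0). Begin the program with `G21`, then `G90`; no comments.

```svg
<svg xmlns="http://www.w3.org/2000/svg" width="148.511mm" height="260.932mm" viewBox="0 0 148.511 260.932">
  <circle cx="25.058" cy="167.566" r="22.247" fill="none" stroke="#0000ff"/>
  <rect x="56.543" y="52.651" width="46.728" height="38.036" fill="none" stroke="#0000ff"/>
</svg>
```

1 u = 1 mm; y_m = 260.932 − y.

[1] `<circle>` circle, #0000ff→score S484 F1746: (47.305,93.366) → (43.056,106.442) → (31.933,114.524) → (18.183,114.524) → (7.060,106.442) → (2.811,93.366) → (7.060,80.290) → (18.183,72.208) → (31.933,72.208) → (43.056,80.290) → (47.305,93.366) (closed)

[2] `<rect>` rectangle, #0000ff→score S484 F1746: (56.543,208.281) → (103.271,208.281) → (103.271,170.245) → (56.543,170.245) → (56.543,208.281) (closed)

G21
G90
G0 X47.305 Y93.366
M3 S484
G01 X43.056 Y106.442 F1746
G01 X31.933 Y114.524
G01 X18.183 Y114.524
G01 X7.060 Y106.442
G01 X2.811 Y93.366
G01 X7.060 Y80.290
G01 X18.183 Y72.208
G01 X31.933 Y72.208
G01 X43.056 Y80.290
G01 X47.305 Y93.366
M5
G0 X56.543 Y208.281
M3 S484
G01 X103.271 Y208.281 F1746
G01 X103.271 Y170.245
G01 X56.543 Y170.245
G01 X56.543 Y208.281
M5
G0 X0.000 Y0.000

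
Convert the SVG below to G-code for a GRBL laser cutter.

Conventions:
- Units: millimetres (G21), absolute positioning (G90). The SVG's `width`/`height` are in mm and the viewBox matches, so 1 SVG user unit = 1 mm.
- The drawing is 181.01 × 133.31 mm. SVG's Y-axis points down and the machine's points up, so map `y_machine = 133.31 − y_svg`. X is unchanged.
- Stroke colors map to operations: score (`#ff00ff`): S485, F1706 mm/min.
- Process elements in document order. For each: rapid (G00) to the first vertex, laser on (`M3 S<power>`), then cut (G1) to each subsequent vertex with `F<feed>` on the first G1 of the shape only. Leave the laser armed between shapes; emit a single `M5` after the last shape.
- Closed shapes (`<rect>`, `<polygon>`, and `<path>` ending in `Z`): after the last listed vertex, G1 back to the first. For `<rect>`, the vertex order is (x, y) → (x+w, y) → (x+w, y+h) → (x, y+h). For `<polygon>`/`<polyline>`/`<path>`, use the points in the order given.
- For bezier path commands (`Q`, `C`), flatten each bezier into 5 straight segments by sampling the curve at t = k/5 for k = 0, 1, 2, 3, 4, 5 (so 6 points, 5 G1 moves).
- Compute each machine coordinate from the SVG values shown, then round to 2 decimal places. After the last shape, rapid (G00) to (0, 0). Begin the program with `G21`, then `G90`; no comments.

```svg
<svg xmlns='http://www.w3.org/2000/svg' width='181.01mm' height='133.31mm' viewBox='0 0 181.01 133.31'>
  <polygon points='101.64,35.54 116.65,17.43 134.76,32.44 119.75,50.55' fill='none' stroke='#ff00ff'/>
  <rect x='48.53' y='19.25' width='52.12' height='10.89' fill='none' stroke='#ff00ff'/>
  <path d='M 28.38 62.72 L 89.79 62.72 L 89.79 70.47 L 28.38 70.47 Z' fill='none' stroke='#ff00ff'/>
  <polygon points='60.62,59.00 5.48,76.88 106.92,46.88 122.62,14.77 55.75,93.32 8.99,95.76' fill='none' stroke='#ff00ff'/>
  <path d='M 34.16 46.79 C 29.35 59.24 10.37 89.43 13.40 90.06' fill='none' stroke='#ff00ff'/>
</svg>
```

viewBox `0 0 181.01 133.31` with mm width/height → 1 unit = 1 mm. Flip: y_m = 133.31 − y_svg.

**Shape 1** — `<polygon>` regular polygon, stroke `#ff00ff` → score (S485, F1706). Machine vertices: (101.64,97.77) → (116.65,115.88) → (134.76,100.87) → (119.75,82.76) → (101.64,97.77). Closed: final G1 returns to the first vertex.

**Shape 2** — `<rect>` rectangle, stroke `#ff00ff` → score (S485, F1706). Machine vertices: (48.53,114.06) → (100.65,114.06) → (100.65,103.17) → (48.53,103.17) → (48.53,114.06). Closed: final G1 returns to the first vertex.

**Shape 3** — `<path>` rectangle, stroke `#ff00ff` → score (S485, F1706). Machine vertices: (28.38,70.59) → (89.79,70.59) → (89.79,62.84) → (28.38,62.84) → (28.38,70.59). Closed: final G1 returns to the first vertex.

**Shape 4** — `<polygon>` closed polygon, stroke `#ff00ff` → score (S485, F1706). Machine vertices: (60.62,74.31) → (5.48,56.43) → (106.92,86.43) → (122.62,118.54) → (55.75,39.99) → (8.99,37.55) → (60.62,74.31). Closed: final G1 returns to the first vertex.

**Shape 5** — `<path>` cubic bezier, stroke `#ff00ff` → score (S485, F1706). Control points (SVG): P0=(34.16,46.79), P1=(29.35,59.24), P2=(10.37,89.43), P3=(13.40,90.06); sampled at t=k/5. Machine vertices: (34.16,86.52) → (29.86,77.30) → (23.90,66.09) → (18.01,55.17) → (13.93,46.80) → (13.40,43.25). Open path.

G21
G90
G00 X101.64 Y97.77
M3 S485
G1 X116.65 Y115.88 F1706
G1 X134.76 Y100.87
G1 X119.75 Y82.76
G1 X101.64 Y97.77
G00 X48.53 Y114.06
M3 S485
G1 X100.65 Y114.06 F1706
G1 X100.65 Y103.17
G1 X48.53 Y103.17
G1 X48.53 Y114.06
G00 X28.38 Y70.59
M3 S485
G1 X89.79 Y70.59 F1706
G1 X89.79 Y62.84
G1 X28.38 Y62.84
G1 X28.38 Y70.59
G00 X60.62 Y74.31
M3 S485
G1 X5.48 Y56.43 F1706
G1 X106.92 Y86.43
G1 X122.62 Y118.54
G1 X55.75 Y39.99
G1 X8.99 Y37.55
G1 X60.62 Y74.31
G00 X34.16 Y86.52
M3 S485
G1 X29.86 Y77.30 F1706
G1 X23.90 Y66.09
G1 X18.01 Y55.17
G1 X13.93 Y46.80
G1 X13.40 Y43.25
M5
G00 X0.00 Y0.00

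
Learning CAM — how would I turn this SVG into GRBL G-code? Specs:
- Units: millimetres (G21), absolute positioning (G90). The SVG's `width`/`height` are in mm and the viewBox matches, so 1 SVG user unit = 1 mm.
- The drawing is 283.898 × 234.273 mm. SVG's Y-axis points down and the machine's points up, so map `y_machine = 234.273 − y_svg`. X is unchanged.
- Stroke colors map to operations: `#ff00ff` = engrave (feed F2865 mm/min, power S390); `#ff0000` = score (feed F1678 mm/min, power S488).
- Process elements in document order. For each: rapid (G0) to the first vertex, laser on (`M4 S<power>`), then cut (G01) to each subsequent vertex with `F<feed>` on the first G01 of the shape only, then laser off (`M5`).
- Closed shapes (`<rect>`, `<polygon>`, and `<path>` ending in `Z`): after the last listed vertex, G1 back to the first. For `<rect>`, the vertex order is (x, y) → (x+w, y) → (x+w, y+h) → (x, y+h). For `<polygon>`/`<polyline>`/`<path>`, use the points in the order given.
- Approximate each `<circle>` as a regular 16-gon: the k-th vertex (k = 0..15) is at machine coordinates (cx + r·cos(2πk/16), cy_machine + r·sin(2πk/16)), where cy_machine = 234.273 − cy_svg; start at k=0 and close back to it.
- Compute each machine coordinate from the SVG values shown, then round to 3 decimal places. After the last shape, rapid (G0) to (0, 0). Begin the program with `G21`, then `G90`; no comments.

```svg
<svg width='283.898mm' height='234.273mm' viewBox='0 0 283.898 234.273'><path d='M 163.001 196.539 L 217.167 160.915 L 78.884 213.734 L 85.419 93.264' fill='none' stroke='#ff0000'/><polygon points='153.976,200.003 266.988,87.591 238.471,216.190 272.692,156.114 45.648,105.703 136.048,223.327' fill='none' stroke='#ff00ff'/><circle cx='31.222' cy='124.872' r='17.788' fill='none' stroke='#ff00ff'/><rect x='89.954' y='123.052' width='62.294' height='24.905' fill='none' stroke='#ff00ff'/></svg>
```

G21
G90
G0 X163.001 Y37.734
M4 S488
G01 X217.167 Y73.358 F1678
G01 X78.884 Y20.539
G01 X85.419 Y141.009
M5
G0 X153.976 Y34.270
M4 S390
G01 X266.988 Y146.682 F2865
G01 X238.471 Y18.083
G01 X272.692 Y78.159
G01 X45.648 Y128.570
G01 X136.048 Y10.946
G01 X153.976 Y34.270
M5
G0 X49.010 Y109.401
M4 S390
G01 X47.656 Y116.208 F2865
G01 X43.800 Y121.979
G01 X38.029 Y125.835
G01 X31.222 Y127.189
G01 X24.415 Y125.835
G01 X18.644 Y121.979
G01 X14.788 Y116.208
G01 X13.434 Y109.401
G01 X14.788 Y102.594
G01 X18.644 Y96.823
G01 X24.415 Y92.967
G01 X31.222 Y91.613
G01 X38.029 Y92.967
G01 X43.800 Y96.823
G01 X47.656 Y102.594
G01 X49.010 Y109.401
M5
G0 X89.954 Y111.221
M4 S390
G01 X152.248 Y111.221 F2865
G01 X152.248 Y86.316
G01 X89.954 Y86.316
G01 X89.954 Y111.221
M5
G0 X0.000 Y0.000

viewBox `0 0 283.898 234.273` with mm width/height → 1 unit = 1 mm. Flip: y_m = 234.273 − y_svg.

**Shape 1** — `<path>` open polyline, stroke `#ff0000` → score (S488, F1678). Machine vertices: (163.001,37.734) → (217.167,73.358) → (78.884,20.539) → (85.419,141.009). Open path.

**Shape 2** — `<polygon>` closed polygon, stroke `#ff00ff` → engrave (S390, F2865). Machine vertices: (153.976,34.270) → (266.988,146.682) → (238.471,18.083) → (272.692,78.159) → (45.648,128.570) → (136.048,10.946) → (153.976,34.270). Closed: final G1 returns to the first vertex.

**Shape 3** — `<circle>` circle, stroke `#ff00ff` → engrave (S390, F2865). Machine vertices: (49.010,109.401) → (47.656,116.208) → (43.800,121.979) → (38.029,125.835) → (31.222,127.189) → (24.415,125.835) → (18.644,121.979) → (14.788,116.208) → (13.434,109.401) → (14.788,102.594) → (18.644,96.823) → (24.415,92.967) → (31.222,91.613) → (38.029,92.967) → (43.800,96.823) → (47.656,102.594) → (49.010,109.401). Closed: final G1 returns to the first vertex.

**Shape 4** — `<rect>` rectangle, stroke `#ff00ff` → engrave (S390, F2865). Machine vertices: (89.954,111.221) → (152.248,111.221) → (152.248,86.316) → (89.954,86.316) → (89.954,111.221). Closed: final G1 returns to the first vertex.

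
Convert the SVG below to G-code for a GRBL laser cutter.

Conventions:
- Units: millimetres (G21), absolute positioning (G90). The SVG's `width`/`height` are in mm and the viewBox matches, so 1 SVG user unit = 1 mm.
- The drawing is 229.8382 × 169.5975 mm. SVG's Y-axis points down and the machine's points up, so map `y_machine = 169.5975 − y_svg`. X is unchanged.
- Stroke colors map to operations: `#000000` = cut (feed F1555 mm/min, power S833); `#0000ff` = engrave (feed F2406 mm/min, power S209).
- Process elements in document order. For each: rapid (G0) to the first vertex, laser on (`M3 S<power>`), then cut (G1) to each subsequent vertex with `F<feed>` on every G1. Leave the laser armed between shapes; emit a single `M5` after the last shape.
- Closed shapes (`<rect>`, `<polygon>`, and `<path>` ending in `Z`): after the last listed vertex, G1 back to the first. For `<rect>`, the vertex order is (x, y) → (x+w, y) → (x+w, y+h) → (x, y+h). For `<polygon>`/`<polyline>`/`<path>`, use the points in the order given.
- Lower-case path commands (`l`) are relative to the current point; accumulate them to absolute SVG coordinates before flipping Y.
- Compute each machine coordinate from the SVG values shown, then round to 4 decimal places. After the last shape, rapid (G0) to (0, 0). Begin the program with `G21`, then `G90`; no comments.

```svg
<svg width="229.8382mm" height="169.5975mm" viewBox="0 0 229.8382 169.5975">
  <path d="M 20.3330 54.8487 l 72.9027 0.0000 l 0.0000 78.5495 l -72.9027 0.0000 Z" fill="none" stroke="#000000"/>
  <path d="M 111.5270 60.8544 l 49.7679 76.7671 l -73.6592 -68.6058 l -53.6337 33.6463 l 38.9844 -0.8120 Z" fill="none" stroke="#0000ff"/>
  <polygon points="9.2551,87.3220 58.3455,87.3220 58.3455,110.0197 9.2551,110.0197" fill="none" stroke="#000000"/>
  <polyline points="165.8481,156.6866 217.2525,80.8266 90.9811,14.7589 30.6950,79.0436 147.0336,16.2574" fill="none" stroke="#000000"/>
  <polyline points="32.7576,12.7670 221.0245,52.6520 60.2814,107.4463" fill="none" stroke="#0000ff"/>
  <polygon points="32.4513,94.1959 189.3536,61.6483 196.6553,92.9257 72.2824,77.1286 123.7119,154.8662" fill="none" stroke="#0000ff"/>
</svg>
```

1 u = 1 mm; y_m = 169.5975 − y.

[1] `<path>` rectangle, #000000→cut S833 F1555: (20.3330,114.7488) → (93.2357,114.7488) → (93.2357,36.1993) → (20.3330,36.1993) → (20.3330,114.7488) (closed)

[2] `<path>` closed polygon, #0000ff→engrave S209 F2406: (111.5270,108.7431) → (161.2949,31.9760) → (87.6357,100.5818) → (34.0020,66.9355) → (72.9864,67.7475) → (111.5270,108.7431) (closed)

[3] `<polygon>` rectangle, #000000→cut S833 F1555: (9.2551,82.2755) → (58.3455,82.2755) → (58.3455,59.5778) → (9.2551,59.5778) → (9.2551,82.2755) (closed)

[4] `<polyline>` open polyline, #000000→cut S833 F1555: (165.8481,12.9109) → (217.2525,88.7709) → (90.9811,154.8386) → (30.6950,90.5539) → (147.0336,153.3401)

[5] `<polyline>` open polyline, #0000ff→engrave S209 F2406: (32.7576,156.8305) → (221.0245,116.9455) → (60.2814,62.1512)

[6] `<polygon>` closed polygon, #0000ff→engrave S209 F2406: (32.4513,75.4016) → (189.3536,107.9492) → (196.6553,76.6718) → (72.2824,92.4689) → (123.7119,14.7313) → (32.4513,75.4016) (closed)

G21
G90
G0 X20.3330 Y114.7488
M3 S833
G1 X93.2357 Y114.7488 F1555
G1 X93.2357 Y36.1993 F1555
G1 X20.3330 Y36.1993 F1555
G1 X20.3330 Y114.7488 F1555
G0 X111.5270 Y108.7431
M3 S209
G1 X161.2949 Y31.9760 F2406
G1 X87.6357 Y100.5818 F2406
G1 X34.0020 Y66.9355 F2406
G1 X72.9864 Y67.7475 F2406
G1 X111.5270 Y108.7431 F2406
G0 X9.2551 Y82.2755
M3 S833
G1 X58.3455 Y82.2755 F1555
G1 X58.3455 Y59.5778 F1555
G1 X9.2551 Y59.5778 F1555
G1 X9.2551 Y82.2755 F1555
G0 X165.8481 Y12.9109
M3 S833
G1 X217.2525 Y88.7709 F1555
G1 X90.9811 Y154.8386 F1555
G1 X30.6950 Y90.5539 F1555
G1 X147.0336 Y153.3401 F1555
G0 X32.7576 Y156.8305
M3 S209
G1 X221.0245 Y116.9455 F2406
G1 X60.2814 Y62.1512 F2406
G0 X32.4513 Y75.4016
M3 S209
G1 X189.3536 Y107.9492 F2406
G1 X196.6553 Y76.6718 F2406
G1 X72.2824 Y92.4689 F2406
G1 X123.7119 Y14.7313 F2406
G1 X32.4513 Y75.4016 F2406
M5
G0 X0.0000 Y0.0000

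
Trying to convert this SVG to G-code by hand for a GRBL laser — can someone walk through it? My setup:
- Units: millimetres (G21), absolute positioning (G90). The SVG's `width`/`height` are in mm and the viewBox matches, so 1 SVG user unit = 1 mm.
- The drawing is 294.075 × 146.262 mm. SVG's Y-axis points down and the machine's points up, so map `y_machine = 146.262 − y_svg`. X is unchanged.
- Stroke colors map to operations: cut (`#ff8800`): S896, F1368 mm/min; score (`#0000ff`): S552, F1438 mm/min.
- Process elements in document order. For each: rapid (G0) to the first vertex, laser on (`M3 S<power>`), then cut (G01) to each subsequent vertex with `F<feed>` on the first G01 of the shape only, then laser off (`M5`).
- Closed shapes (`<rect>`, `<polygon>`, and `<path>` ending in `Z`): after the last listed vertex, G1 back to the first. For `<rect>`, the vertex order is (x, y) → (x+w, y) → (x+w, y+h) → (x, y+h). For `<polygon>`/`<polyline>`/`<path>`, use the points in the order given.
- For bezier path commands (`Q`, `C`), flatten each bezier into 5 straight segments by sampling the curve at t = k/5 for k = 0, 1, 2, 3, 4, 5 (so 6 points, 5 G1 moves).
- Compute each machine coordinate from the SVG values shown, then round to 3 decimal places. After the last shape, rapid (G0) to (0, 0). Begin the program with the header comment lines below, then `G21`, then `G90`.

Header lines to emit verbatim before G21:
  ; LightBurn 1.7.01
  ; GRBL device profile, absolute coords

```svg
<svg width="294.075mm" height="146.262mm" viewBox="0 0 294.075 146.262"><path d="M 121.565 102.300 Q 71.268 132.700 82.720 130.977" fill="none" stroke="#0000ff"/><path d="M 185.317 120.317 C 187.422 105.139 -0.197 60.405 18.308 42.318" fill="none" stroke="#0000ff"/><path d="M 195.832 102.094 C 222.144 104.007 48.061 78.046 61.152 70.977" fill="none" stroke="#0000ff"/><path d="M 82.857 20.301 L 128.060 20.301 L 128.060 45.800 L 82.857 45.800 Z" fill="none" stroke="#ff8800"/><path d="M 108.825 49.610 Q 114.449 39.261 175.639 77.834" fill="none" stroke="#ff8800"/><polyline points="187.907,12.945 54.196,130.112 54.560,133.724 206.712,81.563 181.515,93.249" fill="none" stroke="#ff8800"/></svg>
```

; LightBurn 1.7.01
; GRBL device profile, absolute coords
G21
G90
G0 X121.565 Y43.962
M3 S552
G01 X103.916 Y33.087 F1438
G01 X91.207 Y24.782
G01 X83.438 Y19.046
G01 X80.609 Y15.881
G01 X82.720 Y15.285
M5
G0 X185.317 Y25.945
M3 S552
G01 X166.980 Y38.149 F1438
G01 X122.110 Y54.748
G01 X69.707 Y73.046
G01 X28.773 Y90.344
G01 X18.308 Y103.944
M5
G0 X195.832 Y44.168
M3 S552
G01 X190.672 Y45.991 F1438
G01 X156.021 Y52.259
G01 X110.482 Y60.727
G01 X72.658 Y69.151
G01 X61.152 Y75.285
M5
G0 X82.857 Y125.961
M3 S896
G01 X128.060 Y125.961 F1368
G01 X128.060 Y100.462
G01 X82.857 Y100.462
G01 X82.857 Y125.961
M5
G0 X108.825 Y96.652
M3 S896
G01 X113.297 Y98.835 F1368
G01 X122.215 Y97.104
G01 X135.578 Y91.459
G01 X153.386 Y81.900
G01 X175.639 Y68.428
M5
G0 X187.907 Y133.317
M3 S896
G01 X54.196 Y16.150 F1368
G01 X54.560 Y12.538
G01 X206.712 Y64.699
G01 X181.515 Y53.013
M5
G0 X0.000 Y0.000

Since the viewBox matches the mm dimensions, user units are millimetres directly. The only transform is the Y-flip y_m = 146.262 − y_svg.

Shape 1 is a quadratic bezier drawn with `<path>`. Its stroke #0000ff means score at S552, F1438. After flipping Y the toolpath is (121.565,43.962) → (103.916,33.087) → (91.207,24.782) → (83.438,19.046) → (80.609,15.881) → (82.720,15.285).

Shape 2 is a cubic bezier drawn with `<path>`. Its stroke #0000ff means score at S552, F1438. After flipping Y the toolpath is (185.317,25.945) → (166.980,38.149) → (122.110,54.748) → (69.707,73.046) → (28.773,90.344) → (18.308,103.944).

Shape 3 is a cubic bezier drawn with `<path>`. Its stroke #0000ff means score at S552, F1438. After flipping Y the toolpath is (195.832,44.168) → (190.672,45.991) → (156.021,52.259) → (110.482,60.727) → (72.658,69.151) → (61.152,75.285).

Shape 4 is a rectangle drawn with `<path>`. Its stroke #ff8800 means cut at S896, F1368. After flipping Y the toolpath is (82.857,125.961) → (128.060,125.961) → (128.060,100.462) → (82.857,100.462) → (82.857,125.961), returning to the start.

Shape 5 is a quadratic bezier drawn with `<path>`. Its stroke #ff8800 means cut at S896, F1368. After flipping Y the toolpath is (108.825,96.652) → (113.297,98.835) → (122.215,97.104) → (135.578,91.459) → (153.386,81.900) → (175.639,68.428).

Shape 6 is a open polyline drawn with `<polyline>`. Its stroke #ff8800 means cut at S896, F1368. After flipping Y the toolpath is (187.907,133.317) → (54.196,16.150) → (54.560,12.538) → (206.712,64.699) → (181.515,53.013).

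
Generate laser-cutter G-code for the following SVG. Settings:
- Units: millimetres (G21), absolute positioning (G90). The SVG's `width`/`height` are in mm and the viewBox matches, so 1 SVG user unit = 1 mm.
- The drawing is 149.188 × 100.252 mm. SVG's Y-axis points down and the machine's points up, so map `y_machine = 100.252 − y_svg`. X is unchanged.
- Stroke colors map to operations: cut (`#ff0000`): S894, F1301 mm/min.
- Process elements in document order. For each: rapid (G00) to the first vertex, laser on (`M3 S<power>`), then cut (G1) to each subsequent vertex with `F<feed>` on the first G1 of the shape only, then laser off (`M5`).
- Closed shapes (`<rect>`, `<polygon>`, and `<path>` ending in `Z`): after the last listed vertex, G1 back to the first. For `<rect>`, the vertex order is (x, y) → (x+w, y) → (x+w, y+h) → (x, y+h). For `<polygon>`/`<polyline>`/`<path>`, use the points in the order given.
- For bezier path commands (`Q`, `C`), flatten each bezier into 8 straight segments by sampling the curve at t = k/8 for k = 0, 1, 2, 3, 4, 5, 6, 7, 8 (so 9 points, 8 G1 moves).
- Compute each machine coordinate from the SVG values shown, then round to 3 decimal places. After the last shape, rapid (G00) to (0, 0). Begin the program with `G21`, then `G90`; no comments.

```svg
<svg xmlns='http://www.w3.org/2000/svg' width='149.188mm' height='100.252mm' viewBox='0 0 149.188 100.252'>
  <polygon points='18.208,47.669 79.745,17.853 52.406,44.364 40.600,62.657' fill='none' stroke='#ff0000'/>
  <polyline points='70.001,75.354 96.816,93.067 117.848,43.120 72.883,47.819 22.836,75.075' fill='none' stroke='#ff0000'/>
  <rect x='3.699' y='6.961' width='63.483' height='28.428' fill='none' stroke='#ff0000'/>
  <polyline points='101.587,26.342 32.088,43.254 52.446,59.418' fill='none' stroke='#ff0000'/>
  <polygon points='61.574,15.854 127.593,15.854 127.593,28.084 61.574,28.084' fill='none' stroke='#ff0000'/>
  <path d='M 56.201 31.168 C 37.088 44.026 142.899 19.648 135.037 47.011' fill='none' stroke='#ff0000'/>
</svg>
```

G21
G90
G00 X18.208 Y52.583
M3 S894
G1 X79.745 Y82.399 F1301
G1 X52.406 Y55.888
G1 X40.600 Y37.595
G1 X18.208 Y52.583
M5
G00 X70.001 Y24.898
M3 S894
G1 X96.816 Y7.185 F1301
G1 X117.848 Y57.132
G1 X72.883 Y52.433
G1 X22.836 Y25.177
M5
G00 X3.699 Y93.291
M3 S894
G1 X67.182 Y93.291 F1301
G1 X67.182 Y64.863
G1 X3.699 Y64.863
G1 X3.699 Y93.291
M5
G00 X101.587 Y73.910
M3 S894
G1 X32.088 Y56.998 F1301
G1 X52.446 Y40.834
M5
G00 X61.574 Y84.398
M3 S894
G1 X127.593 Y84.398 F1301
G1 X127.593 Y72.168
G1 X61.574 Y72.168
G1 X61.574 Y84.398
M5
G00 X56.201 Y69.084
M3 S894
G1 X54.423 Y65.834 F1301
G1 X61.561 Y65.032
G1 X74.819 Y65.636
G1 X91.400 Y66.602
G1 X108.508 Y66.888
G1 X123.348 Y65.452
G1 X133.123 Y61.251
G1 X135.037 Y53.241
M5
G00 X0.000 Y0.000

Since the viewBox matches the mm dimensions, user units are millimetres directly. The only transform is the Y-flip y_m = 100.252 − y_svg.

Shape 1 is a closed polygon drawn with `<polygon>`. Its stroke #ff0000 means cut at S894, F1301. After flipping Y the toolpath is (18.208,52.583) → (79.745,82.399) → (52.406,55.888) → (40.600,37.595) → (18.208,52.583), returning to the start.

Shape 2 is a open polyline drawn with `<polyline>`. Its stroke #ff0000 means cut at S894, F1301. After flipping Y the toolpath is (70.001,24.898) → (96.816,7.185) → (117.848,57.132) → (72.883,52.433) → (22.836,25.177).

Shape 3 is a rectangle drawn with `<rect>`. Its stroke #ff0000 means cut at S894, F1301. After flipping Y the toolpath is (3.699,93.291) → (67.182,93.291) → (67.182,64.863) → (3.699,64.863) → (3.699,93.291), returning to the start.

Shape 4 is a open polyline drawn with `<polyline>`. Its stroke #ff0000 means cut at S894, F1301. After flipping Y the toolpath is (101.587,73.910) → (32.088,56.998) → (52.446,40.834).

Shape 5 is a rectangle drawn with `<polygon>`. Its stroke #ff0000 means cut at S894, F1301. After flipping Y the toolpath is (61.574,84.398) → (127.593,84.398) → (127.593,72.168) → (61.574,72.168) → (61.574,84.398), returning to the start.

Shape 6 is a cubic bezier drawn with `<path>`. Its stroke #ff0000 means cut at S894, F1301. After flipping Y the toolpath is (56.201,69.084) → (54.423,65.834) → (61.561,65.032) → (74.819,65.636) → (91.400,66.602) → (108.508,66.888) → (123.348,65.452) → (133.123,61.251) → (135.037,53.241).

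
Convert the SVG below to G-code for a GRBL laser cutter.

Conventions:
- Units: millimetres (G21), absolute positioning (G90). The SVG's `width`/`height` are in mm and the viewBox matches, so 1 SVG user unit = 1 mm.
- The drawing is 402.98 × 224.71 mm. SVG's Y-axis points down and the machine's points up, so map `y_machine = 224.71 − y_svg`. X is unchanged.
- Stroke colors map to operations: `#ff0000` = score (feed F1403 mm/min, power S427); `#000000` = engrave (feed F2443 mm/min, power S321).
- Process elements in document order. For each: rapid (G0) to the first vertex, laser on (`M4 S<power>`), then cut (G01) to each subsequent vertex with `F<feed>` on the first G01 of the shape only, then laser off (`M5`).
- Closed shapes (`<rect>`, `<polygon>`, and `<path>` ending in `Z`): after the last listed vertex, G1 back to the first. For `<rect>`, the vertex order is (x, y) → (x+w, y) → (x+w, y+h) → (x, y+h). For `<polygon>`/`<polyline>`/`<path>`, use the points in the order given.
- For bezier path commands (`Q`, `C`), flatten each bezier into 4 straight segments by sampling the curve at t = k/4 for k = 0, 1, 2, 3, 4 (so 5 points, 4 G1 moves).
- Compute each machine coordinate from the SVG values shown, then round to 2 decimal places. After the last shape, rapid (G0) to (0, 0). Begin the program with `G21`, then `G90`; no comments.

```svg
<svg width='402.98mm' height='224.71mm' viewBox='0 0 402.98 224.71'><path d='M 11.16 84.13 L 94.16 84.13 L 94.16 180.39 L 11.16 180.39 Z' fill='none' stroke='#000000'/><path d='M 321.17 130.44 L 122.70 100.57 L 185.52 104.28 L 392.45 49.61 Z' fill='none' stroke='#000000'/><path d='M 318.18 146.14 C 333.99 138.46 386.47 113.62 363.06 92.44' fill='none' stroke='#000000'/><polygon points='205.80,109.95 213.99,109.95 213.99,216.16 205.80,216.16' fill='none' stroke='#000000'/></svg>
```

G21
G90
G0 X11.16 Y140.58
M4 S321
G01 X94.16 Y140.58 F2443
G01 X94.16 Y44.32
G01 X11.16 Y44.32
G01 X11.16 Y140.58
M5
G0 X321.17 Y94.27
M4 S321
G01 X122.70 Y124.14 F2443
G01 X185.52 Y120.43
G01 X392.45 Y175.10
G01 X321.17 Y94.27
M5
G0 X318.18 Y78.57
M4 S321
G01 X335.15 Y87.22 F2443
G01 X355.33 Y100.36
G01 X368.15 Y116.02
G01 X363.06 Y132.27
M5
G0 X205.80 Y114.76
M4 S321
G01 X213.99 Y114.76 F2443
G01 X213.99 Y8.55
G01 X205.80 Y8.55
G01 X205.80 Y114.76
M5
G0 X0.00 Y0.00

1 u = 1 mm; y_m = 224.71 − y.

[1] `<path>` rectangle, #000000→engrave S321 F2443: (11.16,140.58) → (94.16,140.58) → (94.16,44.32) → (11.16,44.32) → (11.16,140.58) (closed)

[2] `<path>` closed polygon, #000000→engrave S321 F2443: (321.17,94.27) → (122.70,124.14) → (185.52,120.43) → (392.45,175.10) → (321.17,94.27) (closed)

[3] `<path>` cubic bezier, #000000→engrave S321 F2443: (318.18,78.57) → (335.15,87.22) → (355.33,100.36) → (368.15,116.02) → (363.06,132.27)

[4] `<polygon>` rectangle, #000000→engrave S321 F2443: (205.80,114.76) → (213.99,114.76) → (213.99,8.55) → (205.80,8.55) → (205.80,114.76) (closed)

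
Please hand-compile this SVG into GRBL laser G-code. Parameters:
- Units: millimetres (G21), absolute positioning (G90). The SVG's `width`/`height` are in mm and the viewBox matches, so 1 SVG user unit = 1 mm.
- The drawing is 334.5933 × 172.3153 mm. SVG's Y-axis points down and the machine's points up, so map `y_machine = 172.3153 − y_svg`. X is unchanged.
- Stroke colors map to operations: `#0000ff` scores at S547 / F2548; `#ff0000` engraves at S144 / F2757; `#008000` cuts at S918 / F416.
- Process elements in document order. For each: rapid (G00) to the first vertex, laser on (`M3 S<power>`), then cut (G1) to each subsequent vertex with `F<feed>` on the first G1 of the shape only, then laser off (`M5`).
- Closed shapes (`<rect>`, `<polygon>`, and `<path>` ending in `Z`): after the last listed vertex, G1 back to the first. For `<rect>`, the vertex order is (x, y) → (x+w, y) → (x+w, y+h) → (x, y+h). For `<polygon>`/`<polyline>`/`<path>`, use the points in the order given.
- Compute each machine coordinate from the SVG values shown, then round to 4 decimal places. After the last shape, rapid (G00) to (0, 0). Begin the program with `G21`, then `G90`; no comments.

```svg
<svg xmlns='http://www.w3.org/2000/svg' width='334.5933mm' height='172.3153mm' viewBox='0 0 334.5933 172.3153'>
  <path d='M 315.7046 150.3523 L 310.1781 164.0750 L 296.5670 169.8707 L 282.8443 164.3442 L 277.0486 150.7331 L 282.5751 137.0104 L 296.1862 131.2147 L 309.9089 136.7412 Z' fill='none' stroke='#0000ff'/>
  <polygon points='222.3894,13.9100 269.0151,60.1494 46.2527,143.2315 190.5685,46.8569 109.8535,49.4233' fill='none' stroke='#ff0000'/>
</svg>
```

G21
G90
G00 X315.7046 Y21.9630
M3 S547
G1 X310.1781 Y8.2403 F2548
G1 X296.5670 Y2.4446
G1 X282.8443 Y7.9711
G1 X277.0486 Y21.5822
G1 X282.5751 Y35.3049
G1 X296.1862 Y41.1006
G1 X309.9089 Y35.5741
G1 X315.7046 Y21.9630
M5
G00 X222.3894 Y158.4053
M3 S144
G1 X269.0151 Y112.1659 F2757
G1 X46.2527 Y29.0838
G1 X190.5685 Y125.4584
G1 X109.8535 Y122.8920
G1 X222.3894 Y158.4053
M5
G00 X0.0000 Y0.0000

1 u = 1 mm; y_m = 172.3153 − y.

[1] `<path>` regular polygon, #0000ff→score S547 F2548: (315.7046,21.9630) → (310.1781,8.2403) → (296.5670,2.4446) → (282.8443,7.9711) → (277.0486,21.5822) → (282.5751,35.3049) → (296.1862,41.1006) → (309.9089,35.5741) → (315.7046,21.9630) (closed)

[2] `<polygon>` closed polygon, #ff0000→engrave S144 F2757: (222.3894,158.4053) → (269.0151,112.1659) → (46.2527,29.0838) → (190.5685,125.4584) → (109.8535,122.8920) → (222.3894,158.4053) (closed)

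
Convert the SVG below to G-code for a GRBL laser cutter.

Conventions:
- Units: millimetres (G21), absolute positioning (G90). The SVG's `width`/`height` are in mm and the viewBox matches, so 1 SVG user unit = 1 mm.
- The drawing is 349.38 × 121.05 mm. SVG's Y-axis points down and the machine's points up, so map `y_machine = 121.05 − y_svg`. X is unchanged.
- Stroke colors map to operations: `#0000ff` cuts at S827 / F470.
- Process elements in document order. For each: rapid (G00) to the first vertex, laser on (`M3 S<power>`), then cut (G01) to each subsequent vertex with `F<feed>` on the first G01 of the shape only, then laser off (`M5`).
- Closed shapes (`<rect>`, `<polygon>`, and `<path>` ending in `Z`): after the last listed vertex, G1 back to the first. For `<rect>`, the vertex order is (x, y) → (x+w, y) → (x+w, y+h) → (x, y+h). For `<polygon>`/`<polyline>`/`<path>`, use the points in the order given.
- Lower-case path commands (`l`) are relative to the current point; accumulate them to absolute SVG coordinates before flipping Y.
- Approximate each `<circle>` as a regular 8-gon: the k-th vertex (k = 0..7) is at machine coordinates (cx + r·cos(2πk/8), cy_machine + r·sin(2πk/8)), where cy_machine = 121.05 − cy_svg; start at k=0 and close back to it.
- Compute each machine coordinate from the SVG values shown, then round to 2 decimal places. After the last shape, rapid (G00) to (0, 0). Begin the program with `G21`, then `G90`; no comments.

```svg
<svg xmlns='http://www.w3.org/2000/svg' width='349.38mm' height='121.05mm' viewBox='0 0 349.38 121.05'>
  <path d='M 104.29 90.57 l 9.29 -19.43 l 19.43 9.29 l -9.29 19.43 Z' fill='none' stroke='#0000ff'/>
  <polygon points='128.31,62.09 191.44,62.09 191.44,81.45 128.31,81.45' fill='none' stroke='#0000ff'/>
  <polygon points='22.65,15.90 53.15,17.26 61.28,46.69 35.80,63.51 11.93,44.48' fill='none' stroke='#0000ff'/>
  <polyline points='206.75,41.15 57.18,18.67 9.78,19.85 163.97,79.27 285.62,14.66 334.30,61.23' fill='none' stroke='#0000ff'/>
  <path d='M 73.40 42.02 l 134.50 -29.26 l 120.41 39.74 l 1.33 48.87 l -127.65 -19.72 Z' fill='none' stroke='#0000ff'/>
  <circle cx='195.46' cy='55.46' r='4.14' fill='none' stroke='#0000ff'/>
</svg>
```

viewBox `0 0 349.38 121.05` with mm width/height → 1 unit = 1 mm. Flip: y_m = 121.05 − y_svg.

**Shape 1** — `<path>` regular polygon, stroke `#0000ff` → cut (S827, F470). Machine vertices: (104.29,30.48) → (113.58,49.91) → (133.01,40.62) → (123.72,21.19) → (104.29,30.48). Closed: final G1 returns to the first vertex.

**Shape 2** — `<polygon>` rectangle, stroke `#0000ff` → cut (S827, F470). Machine vertices: (128.31,58.96) → (191.44,58.96) → (191.44,39.60) → (128.31,39.60) → (128.31,58.96). Closed: final G1 returns to the first vertex.

**Shape 3** — `<polygon>` regular polygon, stroke `#0000ff` → cut (S827, F470). Machine vertices: (22.65,105.15) → (53.15,103.79) → (61.28,74.36) → (35.80,57.54) → (11.93,76.57) → (22.65,105.15). Closed: final G1 returns to the first vertex.

**Shape 4** — `<polyline>` open polyline, stroke `#0000ff` → cut (S827, F470). Machine vertices: (206.75,79.90) → (57.18,102.38) → (9.78,101.20) → (163.97,41.78) → (285.62,106.39) → (334.30,59.82). Open path.

**Shape 5** — `<path>` closed polygon, stroke `#0000ff` → cut (S827, F470). Machine vertices: (73.40,79.03) → (207.90,108.29) → (328.31,68.55) → (329.64,19.68) → (201.99,39.40) → (73.40,79.03). Closed: final G1 returns to the first vertex.

**Shape 6** — `<circle>` circle, stroke `#0000ff` → cut (S827, F470). Machine vertices: (199.60,65.59) → (198.39,68.52) → (195.46,69.73) → (192.53,68.52) → (191.32,65.59) → (192.53,62.66) → (195.46,61.45) → (198.39,62.66) → (199.60,65.59). Closed: final G1 returns to the first vertex.

G21
G90
G00 X104.29 Y30.48
M3 S827
G01 X113.58 Y49.91 F470
G01 X133.01 Y40.62
G01 X123.72 Y21.19
G01 X104.29 Y30.48
M5
G00 X128.31 Y58.96
M3 S827
G01 X191.44 Y58.96 F470
G01 X191.44 Y39.60
G01 X128.31 Y39.60
G01 X128.31 Y58.96
M5
G00 X22.65 Y105.15
M3 S827
G01 X53.15 Y103.79 F470
G01 X61.28 Y74.36
G01 X35.80 Y57.54
G01 X11.93 Y76.57
G01 X22.65 Y105.15
M5
G00 X206.75 Y79.90
M3 S827
G01 X57.18 Y102.38 F470
G01 X9.78 Y101.20
G01 X163.97 Y41.78
G01 X285.62 Y106.39
G01 X334.30 Y59.82
M5
G00 X73.40 Y79.03
M3 S827
G01 X207.90 Y108.29 F470
G01 X328.31 Y68.55
G01 X329.64 Y19.68
G01 X201.99 Y39.40
G01 X73.40 Y79.03
M5
G00 X199.60 Y65.59
M3 S827
G01 X198.39 Y68.52 F470
G01 X195.46 Y69.73
G01 X192.53 Y68.52
G01 X191.32 Y65.59
G01 X192.53 Y62.66
G01 X195.46 Y61.45
G01 X198.39 Y62.66
G01 X199.60 Y65.59
M5
G00 X0.00 Y0.00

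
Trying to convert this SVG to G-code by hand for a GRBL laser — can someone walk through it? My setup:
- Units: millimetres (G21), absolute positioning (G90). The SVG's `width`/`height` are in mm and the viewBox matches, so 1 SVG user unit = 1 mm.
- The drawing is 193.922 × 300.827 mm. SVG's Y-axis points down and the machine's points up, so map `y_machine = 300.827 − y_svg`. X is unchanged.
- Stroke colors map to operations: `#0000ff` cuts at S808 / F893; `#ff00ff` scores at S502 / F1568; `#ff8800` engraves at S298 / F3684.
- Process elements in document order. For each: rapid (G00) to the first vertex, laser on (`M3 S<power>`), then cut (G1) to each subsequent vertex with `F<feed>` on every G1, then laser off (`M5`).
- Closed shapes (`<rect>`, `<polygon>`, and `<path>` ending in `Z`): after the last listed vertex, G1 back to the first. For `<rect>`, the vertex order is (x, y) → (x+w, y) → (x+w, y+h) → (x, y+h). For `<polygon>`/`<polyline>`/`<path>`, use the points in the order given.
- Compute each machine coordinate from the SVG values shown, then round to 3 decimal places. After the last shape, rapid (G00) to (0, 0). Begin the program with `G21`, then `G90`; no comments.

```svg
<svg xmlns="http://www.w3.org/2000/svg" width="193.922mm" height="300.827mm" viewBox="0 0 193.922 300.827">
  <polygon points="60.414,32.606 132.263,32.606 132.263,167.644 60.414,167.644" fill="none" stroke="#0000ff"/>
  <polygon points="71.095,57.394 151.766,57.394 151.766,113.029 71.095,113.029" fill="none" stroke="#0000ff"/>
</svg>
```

G21
G90
G00 X60.414 Y268.221
M3 S808
G1 X132.263 Y268.221 F893
G1 X132.263 Y133.183 F893
G1 X60.414 Y133.183 F893
G1 X60.414 Y268.221 F893
M5
G00 X71.095 Y243.433
M3 S808
G1 X151.766 Y243.433 F893
G1 X151.766 Y187.798 F893
G1 X71.095 Y187.798 F893
G1 X71.095 Y243.433 F893
M5
G00 X0.000 Y0.000

viewBox `0 0 193.922 300.827` with mm width/height → 1 unit = 1 mm. Flip: y_m = 300.827 − y_svg.

**Shape 1** — `<polygon>` rectangle, stroke `#0000ff` → cut (S808, F893). Machine vertices: (60.414,268.221) → (132.263,268.221) → (132.263,133.183) → (60.414,133.183) → (60.414,268.221). Closed: final G1 returns to the first vertex.

**Shape 2** — `<polygon>` rectangle, stroke `#0000ff` → cut (S808, F893). Machine vertices: (71.095,243.433) → (151.766,243.433) → (151.766,187.798) → (71.095,187.798) → (71.095,243.433). Closed: final G1 returns to the first vertex.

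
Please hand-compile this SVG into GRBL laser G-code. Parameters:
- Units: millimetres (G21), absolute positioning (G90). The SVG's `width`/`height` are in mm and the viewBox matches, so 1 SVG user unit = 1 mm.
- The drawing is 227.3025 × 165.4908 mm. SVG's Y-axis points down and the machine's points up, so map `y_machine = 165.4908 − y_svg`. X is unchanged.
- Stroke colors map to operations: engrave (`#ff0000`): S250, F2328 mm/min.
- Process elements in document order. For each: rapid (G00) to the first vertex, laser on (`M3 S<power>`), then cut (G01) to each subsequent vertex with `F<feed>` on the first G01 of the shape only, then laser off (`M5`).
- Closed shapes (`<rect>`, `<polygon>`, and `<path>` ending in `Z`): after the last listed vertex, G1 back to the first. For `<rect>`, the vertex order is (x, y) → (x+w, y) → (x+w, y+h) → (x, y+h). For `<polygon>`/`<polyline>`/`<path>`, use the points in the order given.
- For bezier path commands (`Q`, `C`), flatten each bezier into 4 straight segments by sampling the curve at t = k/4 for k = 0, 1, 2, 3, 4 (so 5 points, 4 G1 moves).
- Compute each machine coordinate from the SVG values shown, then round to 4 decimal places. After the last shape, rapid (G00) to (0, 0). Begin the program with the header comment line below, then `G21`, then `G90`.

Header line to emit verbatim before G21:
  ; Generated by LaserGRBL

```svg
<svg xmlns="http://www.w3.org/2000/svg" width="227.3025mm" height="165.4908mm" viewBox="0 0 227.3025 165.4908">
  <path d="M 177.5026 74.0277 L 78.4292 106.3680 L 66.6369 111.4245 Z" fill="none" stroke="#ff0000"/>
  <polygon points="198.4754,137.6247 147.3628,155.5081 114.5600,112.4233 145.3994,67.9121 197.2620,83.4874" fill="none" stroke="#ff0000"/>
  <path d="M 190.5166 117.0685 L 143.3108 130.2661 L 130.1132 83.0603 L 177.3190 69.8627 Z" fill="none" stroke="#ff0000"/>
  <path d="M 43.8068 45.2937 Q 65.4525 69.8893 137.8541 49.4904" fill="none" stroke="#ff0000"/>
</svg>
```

; Generated by LaserGRBL
G21
G90
G00 X177.5026 Y91.4631
M3 S250
G01 X78.4292 Y59.1228 F2328
G01 X66.6369 Y54.0663
G01 X177.5026 Y91.4631
M5
G00 X198.4754 Y27.8661
M3 S250
G01 X147.3628 Y9.9827 F2328
G01 X114.5600 Y53.0675
G01 X145.3994 Y97.5787
G01 X197.2620 Y82.0034
G01 X198.4754 Y27.8661
M5
G00 X190.5166 Y48.4223
M3 S250
G01 X143.3108 Y35.2247 F2328
G01 X130.1132 Y82.4305
G01 X177.3190 Y95.6281
G01 X190.5166 Y48.4223
M5
G00 X43.8068 Y120.1971
M3 S250
G01 X57.8019 Y110.7115 F2328
G01 X78.1415 Y106.8501
G01 X104.8255 Y108.6131
G01 X137.8541 Y116.0004
M5
G00 X0.0000 Y0.0000

Since the viewBox matches the mm dimensions, user units are millimetres directly. The only transform is the Y-flip y_m = 165.4908 − y_svg.

Shape 1 is a closed polygon drawn with `<path>`. Its stroke #ff0000 means engrave at S250, F2328. After flipping Y the toolpath is (177.5026,91.4631) → (78.4292,59.1228) → (66.6369,54.0663) → (177.5026,91.4631), returning to the start.

Shape 2 is a regular polygon drawn with `<polygon>`. Its stroke #ff0000 means engrave at S250, F2328. After flipping Y the toolpath is (198.4754,27.8661) → (147.3628,9.9827) → (114.5600,53.0675) → (145.3994,97.5787) → (197.2620,82.0034) → (198.4754,27.8661), returning to the start.

Shape 3 is a regular polygon drawn with `<path>`. Its stroke #ff0000 means engrave at S250, F2328. After flipping Y the toolpath is (190.5166,48.4223) → (143.3108,35.2247) → (130.1132,82.4305) → (177.3190,95.6281) → (190.5166,48.4223), returning to the start.

Shape 4 is a quadratic bezier drawn with `<path>`. Its stroke #ff0000 means engrave at S250, F2328. After flipping Y the toolpath is (43.8068,120.1971) → (57.8019,110.7115) → (78.1415,106.8501) → (104.8255,108.6131) → (137.8541,116.0004).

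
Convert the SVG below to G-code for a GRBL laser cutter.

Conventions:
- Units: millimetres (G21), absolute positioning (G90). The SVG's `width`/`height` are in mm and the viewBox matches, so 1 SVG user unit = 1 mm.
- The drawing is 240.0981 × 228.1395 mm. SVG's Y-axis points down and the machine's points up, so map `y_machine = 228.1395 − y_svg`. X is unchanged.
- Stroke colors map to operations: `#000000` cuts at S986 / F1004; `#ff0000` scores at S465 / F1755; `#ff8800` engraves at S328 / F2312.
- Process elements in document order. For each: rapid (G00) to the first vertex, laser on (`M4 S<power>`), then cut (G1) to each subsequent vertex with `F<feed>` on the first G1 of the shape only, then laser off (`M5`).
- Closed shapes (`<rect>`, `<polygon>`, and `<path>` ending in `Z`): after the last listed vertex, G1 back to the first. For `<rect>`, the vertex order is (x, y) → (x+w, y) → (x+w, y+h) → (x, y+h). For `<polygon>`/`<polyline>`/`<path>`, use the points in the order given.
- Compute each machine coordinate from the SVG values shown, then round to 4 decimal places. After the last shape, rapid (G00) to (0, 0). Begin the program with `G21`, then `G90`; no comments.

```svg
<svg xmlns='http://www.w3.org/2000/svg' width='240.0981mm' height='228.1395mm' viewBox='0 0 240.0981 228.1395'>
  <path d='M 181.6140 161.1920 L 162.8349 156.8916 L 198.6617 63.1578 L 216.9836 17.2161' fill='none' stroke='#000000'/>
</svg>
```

Since the viewBox matches the mm dimensions, user units are millimetres directly. The only transform is the Y-flip y_m = 228.1395 − y_svg.

Shape 1 is a open polyline drawn with `<path>`. Its stroke #000000 means cut at S986, F1004. After flipping Y the toolpath is (181.6140,66.9475) → (162.8349,71.2479) → (198.6617,164.9817) → (216.9836,210.9234).

G21
G90
G00 X181.6140 Y66.9475
M4 S986
G1 X162.8349 Y71.2479 F1004
G1 X198.6617 Y164.9817
G1 X216.9836 Y210.9234
M5
G00 X0.0000 Y0.0000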